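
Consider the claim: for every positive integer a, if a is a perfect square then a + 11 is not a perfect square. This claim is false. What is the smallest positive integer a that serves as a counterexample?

For a = 1, 4, 9, 16 the conclusion holds.
a = 25: 25 = 5² and 25 + 11 = 36 = 6².
Hence a = 25 is a counterexample.

a = 25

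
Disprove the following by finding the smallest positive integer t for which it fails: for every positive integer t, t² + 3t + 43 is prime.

A counterexample is any positive integer t such that t² + 3t + 43 is not prime; we check each in order.
The first 38 eligible values, up to t = 38, all satisfy the conclusion.
t = 39: t² + 3t + 43 = 1681 = 41 × 41, composite.

t = 39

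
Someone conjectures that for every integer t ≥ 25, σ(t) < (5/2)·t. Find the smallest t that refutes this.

t = 36

Check each integer t ≥ 25 in order until the claim fails.
The first 11 eligible values, up to t = 35, all satisfy the conclusion.
t = 36: σ(36) = 91; 91 ≥ 90.
Hence t = 36 is a counterexample.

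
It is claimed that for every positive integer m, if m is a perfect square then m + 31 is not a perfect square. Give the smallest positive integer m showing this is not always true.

For m = 1, 4, 9, 16, …, 144, 169, 196 the conclusion holds.
m = 225: 225 = 15² and 225 + 31 = 256 = 16².

m = 225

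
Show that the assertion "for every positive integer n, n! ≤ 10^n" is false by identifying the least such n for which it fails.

Check each positive integer n in order until n! > 10^n.
For n = 1, 2, 3, 4, …, 22, 23, 24 the conclusion holds.
n = 25: n! = 15511210043330985984000000 and 10^n = 10000000000000000000000000, so 15511210043330985984000000 > 10000000000000000000000000.

n = 25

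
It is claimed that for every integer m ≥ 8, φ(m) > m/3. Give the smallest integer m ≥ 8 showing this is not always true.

We need the least integer m ≥ 8 for which the claim fails.
The first 4 eligible values, up to m = 11, all satisfy the conclusion.
m = 12: φ(12) = 4 and 12/3 = 4, so φ(12) ≤ 12/3.

m = 12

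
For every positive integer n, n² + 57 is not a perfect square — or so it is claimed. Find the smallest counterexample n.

n = 8

We need the least positive integer n for which n² + 57 is a perfect square.
The first 7 eligible values, up to n = 7, all satisfy the conclusion.
n = 8: 8² + 57 = 121 = 11², a perfect square.
Thus n = 8 disproves the claim, and no smaller n works.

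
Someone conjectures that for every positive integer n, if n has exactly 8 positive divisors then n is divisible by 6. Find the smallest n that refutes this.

n = 40

A counterexample is any positive integer n such that n has exactly 8 positive divisors but n is not divisible by 6; we check each in order.
For n = 24, 30 the conclusion holds.
n = 40: τ(40) = 8; 40 mod 6 = 4.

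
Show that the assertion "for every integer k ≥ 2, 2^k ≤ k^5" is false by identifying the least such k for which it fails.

k = 23

For k = 2, 3, 4, 5, …, 20, 21, 22 the conclusion holds.
k = 23: 2^k = 8388608 and k^5 = 6436343, so 8388608 > 6436343.
Thus k = 23 disproves the claim, and no smaller k works.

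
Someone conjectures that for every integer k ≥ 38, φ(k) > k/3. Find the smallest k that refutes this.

k = 42

We need the least integer k ≥ 38 for which the claim fails.
k = 38: φ(38) = 18 and 38/3 = 38/3, so φ(38) > 38/3.
k = 39: φ(39) = 24 and 39/3 = 13, so φ(39) > 39/3.
k = 40: φ(40) = 16 and 40/3 = 40/3, so φ(40) > 40/3.
k = 41: φ(41) = 40 and 41/3 = 41/3, so φ(41) > 41/3.
k = 42: φ(42) = 12 and 42/3 = 14, so φ(42) ≤ 42/3.
Thus k = 42 disproves the claim, and no smaller k works.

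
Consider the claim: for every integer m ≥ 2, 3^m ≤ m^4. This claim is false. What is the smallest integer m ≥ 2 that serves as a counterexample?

m = 8

Check each integer m ≥ 2 in order until 3^m > m^4.
m = 2: 3^m = 9 and m^4 = 16, so 9 ≤ 16.
m = 3: 3^m = 27 and m^4 = 81, so 27 ≤ 81.
m = 4: 3^m = 81 and m^4 = 256, so 81 ≤ 256.
m = 5: 3^m = 243 and m^4 = 625, so 243 ≤ 625.
m = 6: 3^m = 729 and m^4 = 1296, so 729 ≤ 1296.
m = 7: 3^m = 2187 and m^4 = 2401, so 2187 ≤ 2401.
m = 8: 3^m = 6561 and m^4 = 4096, so 6561 > 4096.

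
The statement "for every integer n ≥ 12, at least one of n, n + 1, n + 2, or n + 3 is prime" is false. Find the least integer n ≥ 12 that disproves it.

n = 24

For n = 12, 13, 14, 15, …, 21, 22, 23 the conclusion holds.
n = 24: 24 = 2 × 12; 25 = 5 × 5; 26 = 2 × 13; 27 = 3 × 9 — all composite.
Thus n = 24 disproves the claim, and no smaller n works.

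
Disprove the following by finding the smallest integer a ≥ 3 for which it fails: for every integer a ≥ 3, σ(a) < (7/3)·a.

a = 12

For a = 3, 4, 5, 6, 7, 8, 9, 10, 11 the conclusion holds.
a = 12: σ(12) = 28; 28 ≥ 28.
Hence a = 12 is a counterexample.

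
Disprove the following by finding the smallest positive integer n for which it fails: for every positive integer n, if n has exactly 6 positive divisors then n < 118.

The first 18 eligible values, up to n = 117, all satisfy the conclusion.
n = 124: τ(124) = 6; 124 ≥ 118.

n = 124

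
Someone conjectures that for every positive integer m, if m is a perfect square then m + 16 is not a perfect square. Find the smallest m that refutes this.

A counterexample is any positive integer m such that m is a perfect square but m + 16 is a perfect square; we check each in order.
m = 1: 1 + 16 = 17, not a perfect square.
m = 4: 4 + 16 = 20, not a perfect square.
m = 9: 9 = 3² and 9 + 16 = 25 = 5².
Hence m = 9 is a counterexample.

m = 9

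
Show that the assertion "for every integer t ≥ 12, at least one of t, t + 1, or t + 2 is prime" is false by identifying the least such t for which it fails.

t = 12: 13 is prime.
t = 13: 13 is prime.
t = 14: 14 = 2 × 7; 15 = 3 × 5; 16 = 2 × 8 — all composite.

t = 14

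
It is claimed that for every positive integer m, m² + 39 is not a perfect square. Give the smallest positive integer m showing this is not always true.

m = 5

Check each positive integer m in order until m² + 39 is a perfect square.
For m = 1, 2, 3, 4 the conclusion holds.
m = 5: 5² + 39 = 64 = 8², a perfect square.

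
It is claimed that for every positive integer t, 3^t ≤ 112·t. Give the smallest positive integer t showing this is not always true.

t = 6

The first 5 eligible values, up to t = 5, all satisfy the conclusion.
t = 6: 3^t = 729 and 112·t = 672, so 729 > 672.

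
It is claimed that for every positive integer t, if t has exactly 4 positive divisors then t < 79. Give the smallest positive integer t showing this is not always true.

t = 82

A counterexample is any positive integer t such that t has exactly 4 positive divisors but the claim fails; we check each in order.
For t = 6, 8, 10, 14, …, 69, 74, 77 the conclusion holds.
t = 82: τ(82) = 4; 82 ≥ 79.
Hence t = 82 is a counterexample.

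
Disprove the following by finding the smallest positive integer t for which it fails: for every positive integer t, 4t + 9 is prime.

t = 3

For t = 1, 2 the conclusion holds.
t = 3: 4t + 9 = 21 = 3 × 7, composite.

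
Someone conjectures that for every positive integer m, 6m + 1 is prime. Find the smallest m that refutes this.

Check each positive integer m in order until 6m + 1 is not prime.
For m = 1, 2, 3 the conclusion holds.
m = 4: 6m + 1 = 25 = 5 × 5, composite.
Hence m = 4 is a counterexample.

m = 4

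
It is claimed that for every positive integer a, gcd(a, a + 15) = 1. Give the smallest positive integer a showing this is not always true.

a = 3

Check each positive integer a in order until gcd(a, a + 15) > 1.
For a = 1, 2 the conclusion holds.
a = 3: gcd(3, 18) = 3.
Hence a = 3 is a counterexample.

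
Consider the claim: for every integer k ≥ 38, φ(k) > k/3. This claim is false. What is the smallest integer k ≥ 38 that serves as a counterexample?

k = 42

Check each integer k ≥ 38 in order until the claim fails.
The first 4 eligible values, up to k = 41, all satisfy the conclusion.
k = 42: φ(42) = 12 and 42/3 = 14, so φ(42) ≤ 42/3.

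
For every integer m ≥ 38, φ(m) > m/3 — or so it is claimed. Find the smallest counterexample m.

For m = 38, 39, 40, 41 the conclusion holds.
m = 42: φ(42) = 12 and 42/3 = 14, so φ(42) ≤ 42/3.

m = 42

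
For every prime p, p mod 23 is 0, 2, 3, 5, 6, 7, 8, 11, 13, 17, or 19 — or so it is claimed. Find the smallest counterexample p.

p = 37

A counterexample is any prime p such that the claim fails; we check each in order.
For p = 2, 3, 5, 7, …, 23, 29, 31 the conclusion holds.
p = 37: 37 mod 23 = 14 — not in {0, 2, 3, 5, 6, 7, 8, 11, 13, 17, 19}.
Hence p = 37 is a counterexample.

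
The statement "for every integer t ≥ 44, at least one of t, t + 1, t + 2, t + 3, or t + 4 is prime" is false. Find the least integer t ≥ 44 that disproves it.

t = 44: 47 is prime.
t = 45: 47 is prime.
t = 46: 47 is prime.
t = 47: 47 is prime.
t = 48: 48 = 2 × 24; 49 = 7 × 7; 50 = 2 × 25; 51 = 3 × 17; 52 = 2 × 26 — all composite.
Hence t = 48 is a counterexample.

t = 48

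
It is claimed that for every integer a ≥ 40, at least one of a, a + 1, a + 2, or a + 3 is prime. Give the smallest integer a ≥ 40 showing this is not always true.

Check each integer a ≥ 40 in order until a, a + 1, a + 2, a + 3 are all composite.
The first 8 eligible values, up to a = 47, all satisfy the conclusion.
a = 48: 48 = 2 × 24; 49 = 7 × 7; 50 = 2 × 25; 51 = 3 × 17 — all composite.
So a = 48 is the smallest counterexample.

a = 48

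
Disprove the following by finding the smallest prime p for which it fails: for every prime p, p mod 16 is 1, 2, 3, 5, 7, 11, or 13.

Check each prime p in order until the claim fails.
The first 10 eligible values, up to p = 29, all satisfy the conclusion.
p = 31: 31 mod 16 = 15 — not in {1, 2, 3, 5, 7, 11, 13}.
So p = 31 is the smallest counterexample.

p = 31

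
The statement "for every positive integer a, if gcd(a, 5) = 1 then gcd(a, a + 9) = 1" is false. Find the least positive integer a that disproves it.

a = 3

A counterexample is any positive integer a such that gcd(a, 5) = 1 but gcd(a, a + 9) > 1; we check each in order.
For a = 1, 2 the conclusion holds.
a = 3: gcd(3, 12) = 3.
Thus a = 3 disproves the claim, and no smaller a works.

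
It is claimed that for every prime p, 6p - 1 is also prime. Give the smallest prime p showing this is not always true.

A counterexample is any prime p such that 6p - 1 is not prime; we check each in order.
The first 4 eligible values, up to p = 7, all satisfy the conclusion.
p = 11: 6p - 1 = 65 = 5 × 13, not prime.

p = 11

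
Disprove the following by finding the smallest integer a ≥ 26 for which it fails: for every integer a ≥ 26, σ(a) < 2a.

For a = 26, 27 the conclusion holds.
a = 28: σ(28) = 56; 56 ≥ 56.
Hence a = 28 is a counterexample.

a = 28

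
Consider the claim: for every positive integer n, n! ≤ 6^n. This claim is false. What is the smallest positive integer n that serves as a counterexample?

n = 14

A counterexample is any positive integer n such that n! > 6^n; we check each in order.
For n = 1, 2, 3, 4, …, 11, 12, 13 the conclusion holds.
n = 14: n! = 87178291200 and 6^n = 78364164096, so 87178291200 > 78364164096.
Hence n = 14 is a counterexample.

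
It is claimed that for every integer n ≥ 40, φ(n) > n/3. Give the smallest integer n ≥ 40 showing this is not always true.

n = 40: φ(40) = 16 and 40/3 = 40/3, so φ(40) > 40/3.
n = 41: φ(41) = 40 and 41/3 = 41/3, so φ(41) > 41/3.
n = 42: φ(42) = 12 and 42/3 = 14, so φ(42) ≤ 42/3.
Hence n = 42 is a counterexample.

n = 42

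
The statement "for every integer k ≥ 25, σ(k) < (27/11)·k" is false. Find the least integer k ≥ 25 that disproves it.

k = 36

Check each integer k ≥ 25 in order until the claim fails.
The first 11 eligible values, up to k = 35, all satisfy the conclusion.
k = 36: σ(36) = 91; 91 ≥ 972/11.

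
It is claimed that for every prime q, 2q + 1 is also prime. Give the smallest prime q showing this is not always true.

Check each prime q in order until 2q + 1 is not prime.
For q = 2, 3, 5 the conclusion holds.
q = 7: 2q + 1 = 15 = 3 × 5, not prime.
Thus q = 7 disproves the claim, and no smaller q works.

q = 7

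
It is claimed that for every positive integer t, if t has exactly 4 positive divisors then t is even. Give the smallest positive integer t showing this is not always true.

Check each positive integer t in order until t has exactly 4 positive divisors but t is odd.
t = 6: divisors of 6: 1, 2, 3, 6; 6 is even.
t = 8: divisors of 8: 1, 2, 4, 8; 8 is even.
t = 10: divisors of 10: 1, 2, 5, 10; 10 is even.
t = 14: divisors of 14: 1, 2, 7, 14; 14 is even.
t = 15: divisors of 15: 1, 3, 5, 15; 15 is odd.

t = 15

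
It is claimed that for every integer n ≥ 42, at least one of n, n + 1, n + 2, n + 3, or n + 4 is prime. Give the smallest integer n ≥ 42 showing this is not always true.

n = 48

For n = 42, 43, 44, 45, 46, 47 the conclusion holds.
n = 48: 48 = 2 × 24; 49 = 7 × 7; 50 = 2 × 25; 51 = 3 × 17; 52 = 2 × 26 — all composite.
Thus n = 48 disproves the claim, and no smaller n works.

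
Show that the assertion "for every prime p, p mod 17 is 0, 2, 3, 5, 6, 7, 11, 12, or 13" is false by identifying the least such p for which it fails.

p = 31

A counterexample is any prime p such that the claim fails; we check each in order.
For p = 2, 3, 5, 7, 11, 13, 17, 19, 23, 29 the conclusion holds.
p = 31: 31 mod 17 = 14 — not in {0, 2, 3, 5, 6, 7, 11, 12, 13}.
So p = 31 is the smallest counterexample.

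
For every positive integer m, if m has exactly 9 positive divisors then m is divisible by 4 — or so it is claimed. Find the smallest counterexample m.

Check each positive integer m in order until m has exactly 9 positive divisors but m is not divisible by 4.
m = 36: τ(36) = 9; 36 mod 4 = 0.
m = 100: τ(100) = 9; 100 mod 4 = 0.
m = 196: τ(196) = 9; 196 mod 4 = 0.
m = 225: τ(225) = 9; 225 mod 4 = 1.

m = 225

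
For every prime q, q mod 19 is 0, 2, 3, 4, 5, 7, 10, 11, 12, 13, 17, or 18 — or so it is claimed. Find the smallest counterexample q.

For q = 2, 3, 5, 7, …, 37, 41, 43 the conclusion holds.
q = 47: 47 mod 19 = 9 — not in {0, 2, 3, 4, 5, 7, 10, 11, 12, 13, 17, 18}.
So q = 47 is the smallest counterexample.

q = 47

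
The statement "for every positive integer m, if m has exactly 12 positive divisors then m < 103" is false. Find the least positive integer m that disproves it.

For m = 60, 72, 84, 90, 96 the conclusion holds.
m = 108: τ(108) = 12; 108 ≥ 103.

m = 108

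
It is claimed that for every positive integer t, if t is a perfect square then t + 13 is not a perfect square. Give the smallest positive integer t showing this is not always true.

We need the least positive integer t for which t is a perfect square but t + 13 is a perfect square.
t = 1: 1 + 13 = 14, not a perfect square.
t = 4: 4 + 13 = 17, not a perfect square.
t = 9: 9 + 13 = 22, not a perfect square.
t = 16: 16 + 13 = 29, not a perfect square.
t = 25: 25 + 13 = 38, not a perfect square.
t = 36: 36 = 6² and 36 + 13 = 49 = 7².

t = 36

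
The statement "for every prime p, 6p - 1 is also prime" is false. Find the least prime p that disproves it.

The first 4 eligible values, up to p = 7, all satisfy the conclusion.
p = 11: 6p - 1 = 65 = 5 × 13, not prime.
So p = 11 is the smallest counterexample.

p = 11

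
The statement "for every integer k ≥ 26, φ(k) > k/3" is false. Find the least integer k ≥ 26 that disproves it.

k = 30

A counterexample is any integer k ≥ 26 such that the claim fails; we check each in order.
k = 26: φ(26) = 12 and 26/3 = 26/3, so φ(26) > 26/3.
k = 27: φ(27) = 18 and 27/3 = 9, so φ(27) > 27/3.
k = 28: φ(28) = 12 and 28/3 = 28/3, so φ(28) > 28/3.
k = 29: φ(29) = 28 and 29/3 = 29/3, so φ(29) > 29/3.
k = 30: φ(30) = 8 and 30/3 = 10, so φ(30) ≤ 30/3.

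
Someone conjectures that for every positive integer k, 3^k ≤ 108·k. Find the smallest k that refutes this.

k = 6

We need the least positive integer k for which 3^k > 108·k.
k = 1: 3^k = 3 and 108·k = 108, so 3 ≤ 108.
k = 2: 3^k = 9 and 108·k = 216, so 9 ≤ 216.
k = 3: 3^k = 27 and 108·k = 324, so 27 ≤ 324.
k = 4: 3^k = 81 and 108·k = 432, so 81 ≤ 432.
k = 5: 3^k = 243 and 108·k = 540, so 243 ≤ 540.
k = 6: 3^k = 729 and 108·k = 648, so 729 > 648.
So k = 6 is the smallest counterexample.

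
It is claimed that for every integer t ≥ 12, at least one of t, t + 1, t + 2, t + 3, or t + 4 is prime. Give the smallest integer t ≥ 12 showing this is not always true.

The first 12 eligible values, up to t = 23, all satisfy the conclusion.
t = 24: 24 = 2 × 12; 25 = 5 × 5; 26 = 2 × 13; 27 = 3 × 9; 28 = 2 × 14 — all composite.

t = 24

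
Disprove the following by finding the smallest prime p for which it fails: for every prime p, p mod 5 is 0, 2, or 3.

We need the least prime p for which the claim fails.
For p = 2, 3, 5, 7 the conclusion holds.
p = 11: 11 mod 5 = 1 — not in {0, 2, 3}.
So p = 11 is the smallest counterexample.

p = 11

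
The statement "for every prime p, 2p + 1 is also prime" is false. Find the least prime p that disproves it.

Check each prime p in order until 2p + 1 is not prime.
p = 2: 2p + 1 = 5, prime.
p = 3: 2p + 1 = 7, prime.
p = 5: 2p + 1 = 11, prime.
p = 7: 2p + 1 = 15 = 3 × 5, not prime.

p = 7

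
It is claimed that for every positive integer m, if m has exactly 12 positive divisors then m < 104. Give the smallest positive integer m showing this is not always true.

m = 108

We need the least positive integer m for which m has exactly 12 positive divisors but the claim fails.
For m = 60, 72, 84, 90, 96 the conclusion holds.
m = 108: τ(108) = 12; 108 ≥ 104.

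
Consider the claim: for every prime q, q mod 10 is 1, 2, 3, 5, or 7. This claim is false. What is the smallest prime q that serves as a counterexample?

A counterexample is any prime q such that the claim fails; we check each in order.
For q = 2, 3, 5, 7, 11, 13, 17 the conclusion holds.
q = 19: 19 mod 10 = 9 — not in {1, 2, 3, 5, 7}.

q = 19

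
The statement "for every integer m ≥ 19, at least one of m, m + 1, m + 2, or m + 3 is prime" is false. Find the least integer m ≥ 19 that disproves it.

m = 19: 19 is prime.
m = 20: 23 is prime.
m = 21: 23 is prime.
m = 22: 23 is prime.
m = 23: 23 is prime.
m = 24: 24 = 2 × 12; 25 = 5 × 5; 26 = 2 × 13; 27 = 3 × 9 — all composite.

m = 24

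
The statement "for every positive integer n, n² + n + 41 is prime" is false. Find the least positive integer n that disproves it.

n = 40

For n = 1, 2, 3, 4, …, 37, 38, 39 the conclusion holds.
n = 40: n² + n + 41 = 1681 = 41 × 41, composite.
Thus n = 40 disproves the claim, and no smaller n works.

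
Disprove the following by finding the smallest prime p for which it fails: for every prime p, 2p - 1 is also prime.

p = 5

Check each prime p in order until 2p - 1 is not prime.
p = 2: 2p - 1 = 3, prime.
p = 3: 2p - 1 = 5, prime.
p = 5: 2p - 1 = 9 = 3 × 3, not prime.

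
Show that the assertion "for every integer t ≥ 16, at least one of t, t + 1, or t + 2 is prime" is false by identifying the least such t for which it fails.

t = 20

A counterexample is any integer t ≥ 16 such that t, t + 1, t + 2 are all composite; we check each in order.
The first 4 eligible values, up to t = 19, all satisfy the conclusion.
t = 20: 20 = 2 × 10; 21 = 3 × 7; 22 = 2 × 11 — all composite.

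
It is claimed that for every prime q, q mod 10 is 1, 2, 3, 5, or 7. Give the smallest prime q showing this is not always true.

q = 19

Check each prime q in order until the claim fails.
For q = 2, 3, 5, 7, 11, 13, 17 the conclusion holds.
q = 19: 19 mod 10 = 9 — not in {1, 2, 3, 5, 7}.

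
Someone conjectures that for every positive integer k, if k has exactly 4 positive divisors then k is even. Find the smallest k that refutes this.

k = 15

k = 6: divisors of 6: 1, 2, 3, 6; 6 is even.
k = 8: divisors of 8: 1, 2, 4, 8; 8 is even.
k = 10: divisors of 10: 1, 2, 5, 10; 10 is even.
k = 14: divisors of 14: 1, 2, 7, 14; 14 is even.
k = 15: divisors of 15: 1, 3, 5, 15; 15 is odd.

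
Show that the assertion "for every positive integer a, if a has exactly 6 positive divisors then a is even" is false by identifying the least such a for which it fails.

a = 45

We need the least positive integer a for which a has exactly 6 positive divisors but a is odd.
For a = 12, 18, 20, 28, 32, 44 the conclusion holds.
a = 45: divisors of 45: 1, 3, 5, 9, 15, 45; 45 is odd.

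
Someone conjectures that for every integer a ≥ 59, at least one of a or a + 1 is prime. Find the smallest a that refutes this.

a = 62

We need the least integer a ≥ 59 for which a, a + 1 are both composite.
a = 59: 59 is prime.
a = 60: 61 is prime.
a = 61: 61 is prime.
a = 62: 62 = 2 × 31; 63 = 3 × 21 — both composite.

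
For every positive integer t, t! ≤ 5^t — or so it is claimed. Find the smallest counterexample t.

t = 12

Check each positive integer t in order until t! > 5^t.
For t = 1, 2, 3, 4, …, 9, 10, 11 the conclusion holds.
t = 12: t! = 479001600 and 5^t = 244140625, so 479001600 > 244140625.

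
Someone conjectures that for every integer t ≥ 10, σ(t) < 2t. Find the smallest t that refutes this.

For t = 10, 11 the conclusion holds.
t = 12: σ(12) = 28; 28 ≥ 24.
Thus t = 12 disproves the claim, and no smaller t works.

t = 12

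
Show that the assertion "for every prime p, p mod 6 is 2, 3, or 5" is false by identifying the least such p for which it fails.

p = 7

A counterexample is any prime p such that the claim fails; we check each in order.
p = 2: 2 mod 6 = 2.
p = 3: 3 mod 6 = 3.
p = 5: 5 mod 6 = 5.
p = 7: 7 mod 6 = 1 — not in {2, 3, 5}.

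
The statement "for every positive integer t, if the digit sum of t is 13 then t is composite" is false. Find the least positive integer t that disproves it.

t = 67

For t = 49, 58 the conclusion holds.
t = 67: digit sum 13; 67 is prime, not composite.
Hence t = 67 is a counterexample.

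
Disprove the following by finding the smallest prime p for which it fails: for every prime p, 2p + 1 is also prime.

We need the least prime p for which 2p + 1 is not prime.
p = 2: 2p + 1 = 5, prime.
p = 3: 2p + 1 = 7, prime.
p = 5: 2p + 1 = 11, prime.
p = 7: 2p + 1 = 15 = 3 × 5, not prime.
Thus p = 7 disproves the claim, and no smaller p works.

p = 7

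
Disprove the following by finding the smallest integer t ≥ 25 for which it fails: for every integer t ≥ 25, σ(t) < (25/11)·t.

We need the least integer t ≥ 25 for which the claim fails.
The first 5 eligible values, up to t = 29, all satisfy the conclusion.
t = 30: σ(30) = 72; 72 ≥ 750/11.

t = 30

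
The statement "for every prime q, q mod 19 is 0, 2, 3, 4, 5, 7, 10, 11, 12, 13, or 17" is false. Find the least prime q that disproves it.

q = 37

A counterexample is any prime q such that the claim fails; we check each in order.
For q = 2, 3, 5, 7, …, 23, 29, 31 the conclusion holds.
q = 37: 37 mod 19 = 18 — not in {0, 2, 3, 4, 5, 7, 10, 11, 12, 13, 17}.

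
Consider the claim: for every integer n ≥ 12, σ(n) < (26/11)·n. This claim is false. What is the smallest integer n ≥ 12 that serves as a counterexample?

Check each integer n ≥ 12 in order until the claim fails.
For n = 12, 13, 14, 15, …, 21, 22, 23 the conclusion holds.
n = 24: σ(24) = 60; 60 ≥ 624/11.

n = 24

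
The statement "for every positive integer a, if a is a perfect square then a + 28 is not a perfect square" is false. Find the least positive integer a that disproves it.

a = 36

a = 1: 1 + 28 = 29, not a perfect square.
a = 4: 4 + 28 = 32, not a perfect square.
a = 9: 9 + 28 = 37, not a perfect square.
a = 16: 16 + 28 = 44, not a perfect square.
a = 25: 25 + 28 = 53, not a perfect square.
a = 36: 36 = 6² and 36 + 28 = 64 = 8².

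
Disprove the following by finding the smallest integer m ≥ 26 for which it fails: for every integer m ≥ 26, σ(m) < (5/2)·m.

m = 36

A counterexample is any integer m ≥ 26 such that the claim fails; we check each in order.
For m = 26, 27, 28, 29, 30, 31, 32, 33, 34, 35 the conclusion holds.
m = 36: σ(36) = 91; 91 ≥ 90.
Hence m = 36 is a counterexample.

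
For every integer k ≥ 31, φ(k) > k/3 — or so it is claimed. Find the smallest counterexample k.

k = 36

A counterexample is any integer k ≥ 31 such that the claim fails; we check each in order.
For k = 31, 32, 33, 34, 35 the conclusion holds.
k = 36: φ(36) = 12 and 36/3 = 12, so φ(36) ≤ 36/3.
So k = 36 is the smallest counterexample.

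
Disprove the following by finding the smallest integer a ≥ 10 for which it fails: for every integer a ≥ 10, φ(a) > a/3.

a = 12

a = 10: φ(10) = 4 and 10/3 = 10/3, so φ(10) > 10/3.
a = 11: φ(11) = 10 and 11/3 = 11/3, so φ(11) > 11/3.
a = 12: φ(12) = 4 and 12/3 = 4, so φ(12) ≤ 12/3.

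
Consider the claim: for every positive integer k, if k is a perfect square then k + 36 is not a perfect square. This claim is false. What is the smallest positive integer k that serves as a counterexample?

k = 64

A counterexample is any positive integer k such that k is a perfect square but k + 36 is a perfect square; we check each in order.
For k = 1, 4, 9, 16, 25, 36, 49 the conclusion holds.
k = 64: 64 = 8² and 64 + 36 = 100 = 10².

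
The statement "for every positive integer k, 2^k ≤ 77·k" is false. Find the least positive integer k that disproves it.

k = 10

A counterexample is any positive integer k such that 2^k > 77·k; we check each in order.
The first 9 eligible values, up to k = 9, all satisfy the conclusion.
k = 10: 2^k = 1024 and 77·k = 770, so 1024 > 770.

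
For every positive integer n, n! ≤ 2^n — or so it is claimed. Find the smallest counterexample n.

We need the least positive integer n for which n! > 2^n.
For n = 1, 2, 3 the conclusion holds.
n = 4: n! = 24 and 2^n = 16, so 24 > 16.

n = 4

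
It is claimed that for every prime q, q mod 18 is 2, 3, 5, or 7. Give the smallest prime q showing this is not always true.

Check each prime q in order until the claim fails.
For q = 2, 3, 5, 7 the conclusion holds.
q = 11: 11 mod 18 = 11 — not in {2, 3, 5, 7}.

q = 11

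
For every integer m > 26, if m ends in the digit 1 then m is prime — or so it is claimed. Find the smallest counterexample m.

m = 31: 31 ends in 1 and is prime.
m = 41: 41 ends in 1 and is prime.
m = 51: 51 ends in 1; 51 = 3 × 17, composite.
Hence m = 51 is a counterexample.

m = 51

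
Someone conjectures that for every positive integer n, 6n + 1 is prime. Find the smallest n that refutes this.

n = 4

Check each positive integer n in order until 6n + 1 is not prime.
For n = 1, 2, 3 the conclusion holds.
n = 4: 6n + 1 = 25 = 5 × 5, composite.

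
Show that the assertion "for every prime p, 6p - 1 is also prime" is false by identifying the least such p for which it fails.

For p = 2, 3, 5, 7 the conclusion holds.
p = 11: 6p - 1 = 65 = 5 × 13, not prime.

p = 11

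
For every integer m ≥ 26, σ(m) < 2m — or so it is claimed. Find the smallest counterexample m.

m = 28

A counterexample is any integer m ≥ 26 such that the claim fails; we check each in order.
m = 26: σ(26) = 42; 42 < 52.
m = 27: σ(27) = 40; 40 < 54.
m = 28: σ(28) = 56; 56 ≥ 56.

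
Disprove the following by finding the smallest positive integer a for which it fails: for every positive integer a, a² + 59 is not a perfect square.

a = 29

We need the least positive integer a for which a² + 59 is a perfect square.
For a = 1, 2, 3, 4, …, 26, 27, 28 the conclusion holds.
a = 29: 29² + 59 = 900 = 30², a perfect square.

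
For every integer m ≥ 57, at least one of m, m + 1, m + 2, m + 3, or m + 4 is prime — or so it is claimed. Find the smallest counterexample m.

Check each integer m ≥ 57 in order until m, m + 1, m + 2, m + 3, m + 4 are all composite.
m = 57: 59 is prime.
m = 58: 59 is prime.
m = 59: 59 is prime.
m = 60: 61 is prime.
m = 61: 61 is prime.
m = 62: 62 = 2 × 31; 63 = 3 × 21; 64 = 2 × 32; 65 = 5 × 13; 66 = 2 × 33 — all composite.
Hence m = 62 is a counterexample.

m = 62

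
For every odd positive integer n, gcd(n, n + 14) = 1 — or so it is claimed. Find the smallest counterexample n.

A counterexample is any odd positive integer n such that gcd(n, n + 14) > 1; we check each in order.
n = 1: gcd(1, 15) = 1.
n = 3: gcd(3, 17) = 1.
n = 5: gcd(5, 19) = 1.
n = 7: gcd(7, 21) = 7.
Thus n = 7 disproves the claim, and no smaller n works.

n = 7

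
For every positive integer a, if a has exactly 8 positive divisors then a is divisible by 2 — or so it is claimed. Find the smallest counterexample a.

Check each positive integer a in order until a has exactly 8 positive divisors but a is not divisible by 2.
For a = 24, 30, 40, 42, …, 88, 102, 104 the conclusion holds.
a = 105: τ(105) = 8; 105 mod 2 = 1.
Thus a = 105 disproves the claim, and no smaller a works.

a = 105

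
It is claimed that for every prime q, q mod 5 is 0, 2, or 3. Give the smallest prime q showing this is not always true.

q = 11

Check each prime q in order until the claim fails.
For q = 2, 3, 5, 7 the conclusion holds.
q = 11: 11 mod 5 = 1 — not in {0, 2, 3}.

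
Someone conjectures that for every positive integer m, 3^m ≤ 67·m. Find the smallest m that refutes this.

m = 6

Check each positive integer m in order until 3^m > 67·m.
m = 1: 3^m = 3 and 67·m = 67, so 3 ≤ 67.
m = 2: 3^m = 9 and 67·m = 134, so 9 ≤ 134.
m = 3: 3^m = 27 and 67·m = 201, so 27 ≤ 201.
m = 4: 3^m = 81 and 67·m = 268, so 81 ≤ 268.
m = 5: 3^m = 243 and 67·m = 335, so 243 ≤ 335.
m = 6: 3^m = 729 and 67·m = 402, so 729 > 402.
Thus m = 6 disproves the claim, and no smaller m works.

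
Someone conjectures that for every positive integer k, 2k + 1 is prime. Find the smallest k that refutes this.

k = 4

A counterexample is any positive integer k such that 2k + 1 is not prime; we check each in order.
For k = 1, 2, 3 the conclusion holds.
k = 4: 2k + 1 = 9 = 3 × 3, composite.
Thus k = 4 disproves the claim, and no smaller k works.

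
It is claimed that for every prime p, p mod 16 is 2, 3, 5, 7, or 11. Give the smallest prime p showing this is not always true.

p = 2: 2 mod 16 = 2.
p = 3: 3 mod 16 = 3.
p = 5: 5 mod 16 = 5.
p = 7: 7 mod 16 = 7.
p = 11: 11 mod 16 = 11.
p = 13: 13 mod 16 = 13 — not in {2, 3, 5, 7, 11}.
Thus p = 13 disproves the claim, and no smaller p works.

p = 13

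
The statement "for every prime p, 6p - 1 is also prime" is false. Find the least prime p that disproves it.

A counterexample is any prime p such that 6p - 1 is not prime; we check each in order.
For p = 2, 3, 5, 7 the conclusion holds.
p = 11: 6p - 1 = 65 = 5 × 13, not prime.
Hence p = 11 is a counterexample.

p = 11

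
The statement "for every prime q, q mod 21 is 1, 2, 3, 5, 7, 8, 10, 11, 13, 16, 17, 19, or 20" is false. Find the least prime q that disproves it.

q = 67

Check each prime q in order until the claim fails.
The first 18 eligible values, up to q = 61, all satisfy the conclusion.
q = 67: 67 mod 21 = 4 — not in {1, 2, 3, 5, 7, 8, 10, 11, 13, 16, 17, 19, 20}.
Thus q = 67 disproves the claim, and no smaller q works.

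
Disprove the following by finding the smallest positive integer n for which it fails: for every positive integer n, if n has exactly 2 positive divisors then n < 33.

n = 37

For n = 2, 3, 5, 7, …, 23, 29, 31 the conclusion holds.
n = 37: τ(37) = 2; 37 ≥ 33.
Hence n = 37 is a counterexample.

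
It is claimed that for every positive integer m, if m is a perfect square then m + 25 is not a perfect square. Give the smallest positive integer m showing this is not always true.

A counterexample is any positive integer m such that m is a perfect square but m + 25 is a perfect square; we check each in order.
For m = 1, 4, 9, 16, …, 81, 100, 121 the conclusion holds.
m = 144: 144 = 12² and 144 + 25 = 169 = 13².

m = 144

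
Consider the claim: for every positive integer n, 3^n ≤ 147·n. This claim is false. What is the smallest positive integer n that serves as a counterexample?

n = 7

Check each positive integer n in order until 3^n > 147·n.
The first 6 eligible values, up to n = 6, all satisfy the conclusion.
n = 7: 3^n = 2187 and 147·n = 1029, so 2187 > 1029.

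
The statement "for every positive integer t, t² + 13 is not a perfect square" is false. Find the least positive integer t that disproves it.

The first 5 eligible values, up to t = 5, all satisfy the conclusion.
t = 6: 6² + 13 = 49 = 7², a perfect square.

t = 6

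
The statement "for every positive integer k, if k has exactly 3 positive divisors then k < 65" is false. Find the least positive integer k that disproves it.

For k = 4, 9, 25, 49 the conclusion holds.
k = 121: τ(121) = 3; 121 ≥ 65.

k = 121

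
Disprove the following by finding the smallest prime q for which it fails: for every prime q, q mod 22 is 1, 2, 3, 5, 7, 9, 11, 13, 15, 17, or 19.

q = 43

For q = 2, 3, 5, 7, …, 31, 37, 41 the conclusion holds.
q = 43: 43 mod 22 = 21 — not in {1, 2, 3, 5, 7, 9, 11, 13, 15, 17, 19}.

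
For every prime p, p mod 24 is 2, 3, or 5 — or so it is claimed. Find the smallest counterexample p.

A counterexample is any prime p such that the claim fails; we check each in order.
p = 2: 2 mod 24 = 2.
p = 3: 3 mod 24 = 3.
p = 5: 5 mod 24 = 5.
p = 7: 7 mod 24 = 7 — not in {2, 3, 5}.
Hence p = 7 is a counterexample.

p = 7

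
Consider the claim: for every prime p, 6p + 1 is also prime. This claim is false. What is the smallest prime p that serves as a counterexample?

p = 19

We need the least prime p for which 6p + 1 is not prime.
p = 2: 6p + 1 = 13, prime.
p = 3: 6p + 1 = 19, prime.
p = 5: 6p + 1 = 31, prime.
p = 7: 6p + 1 = 43, prime.
p = 11: 6p + 1 = 67, prime.
p = 13: 6p + 1 = 79, prime.
p = 17: 6p + 1 = 103, prime.
p = 19: 6p + 1 = 115 = 5 × 23, not prime.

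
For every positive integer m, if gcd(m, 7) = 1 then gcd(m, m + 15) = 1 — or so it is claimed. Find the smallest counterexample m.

Check each positive integer m in order until gcd(m, 7) = 1 but gcd(m, m + 15) > 1.
m = 1: gcd(1, 16) = 1.
m = 2: gcd(2, 17) = 1.
m = 3: gcd(3, 18) = 3.

m = 3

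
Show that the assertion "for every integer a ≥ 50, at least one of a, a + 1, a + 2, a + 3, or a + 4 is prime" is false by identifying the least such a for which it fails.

a = 54

A counterexample is any integer a ≥ 50 such that a, a + 1, a + 2, a + 3, a + 4 are all composite; we check each in order.
The first 4 eligible values, up to a = 53, all satisfy the conclusion.
a = 54: 54 = 2 × 27; 55 = 5 × 11; 56 = 2 × 28; 57 = 3 × 19; 58 = 2 × 29 — all composite.
Thus a = 54 disproves the claim, and no smaller a works.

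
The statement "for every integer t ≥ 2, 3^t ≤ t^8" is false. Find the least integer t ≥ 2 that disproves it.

We need the least integer t ≥ 2 for which 3^t > t^8.
The first 21 eligible values, up to t = 22, all satisfy the conclusion.
t = 23: 3^t = 94143178827 and t^8 = 78310985281, so 94143178827 > 78310985281.

t = 23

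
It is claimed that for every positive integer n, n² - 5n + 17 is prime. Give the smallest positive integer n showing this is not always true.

n = 13

We need the least positive integer n for which n² - 5n + 17 is not prime.
For n = 1, 2, 3, 4, …, 10, 11, 12 the conclusion holds.
n = 13: n² - 5n + 17 = 121 = 11 × 11, composite.
Thus n = 13 disproves the claim, and no smaller n works.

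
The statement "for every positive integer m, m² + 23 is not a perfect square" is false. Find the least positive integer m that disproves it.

m = 11

We need the least positive integer m for which m² + 23 is a perfect square.
The first 10 eligible values, up to m = 10, all satisfy the conclusion.
m = 11: 11² + 23 = 144 = 12², a perfect square.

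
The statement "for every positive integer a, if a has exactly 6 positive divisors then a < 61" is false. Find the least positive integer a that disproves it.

For a = 12, 18, 20, 28, 32, 44, 45, 50, 52 the conclusion holds.
a = 63: τ(63) = 6; 63 ≥ 61.
Hence a = 63 is a counterexample.

a = 63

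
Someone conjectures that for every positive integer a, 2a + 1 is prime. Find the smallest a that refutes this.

a = 4

We need the least positive integer a for which 2a + 1 is not prime.
For a = 1, 2, 3 the conclusion holds.
a = 4: 2a + 1 = 9 = 3 × 3, composite.
Thus a = 4 disproves the claim, and no smaller a works.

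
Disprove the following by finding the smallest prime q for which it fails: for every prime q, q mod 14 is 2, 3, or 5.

q = 2: 2 mod 14 = 2.
q = 3: 3 mod 14 = 3.
q = 5: 5 mod 14 = 5.
q = 7: 7 mod 14 = 7 — not in {2, 3, 5}.
Hence q = 7 is a counterexample.

q = 7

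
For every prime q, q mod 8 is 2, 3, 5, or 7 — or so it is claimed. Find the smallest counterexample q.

q = 17

The first 6 eligible values, up to q = 13, all satisfy the conclusion.
q = 17: 17 mod 8 = 1 — not in {2, 3, 5, 7}.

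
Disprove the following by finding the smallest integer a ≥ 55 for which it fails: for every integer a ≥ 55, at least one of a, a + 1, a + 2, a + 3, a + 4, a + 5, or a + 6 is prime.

a = 90

We need the least integer a ≥ 55 for which a, a + 1, a + 2, a + 3, a + 4, a + 5, a + 6 are all composite.
The first 35 eligible values, up to a = 89, all satisfy the conclusion.
a = 90: 90 = 2 × 45; 91 = 7 × 13; 92 = 2 × 46; 93 = 3 × 31; 94 = 2 × 47; 95 = 5 × 19; 96 = 2 × 48 — all composite.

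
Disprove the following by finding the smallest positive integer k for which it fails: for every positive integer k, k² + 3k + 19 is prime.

k = 15

A counterexample is any positive integer k such that k² + 3k + 19 is not prime; we check each in order.
For k = 1, 2, 3, 4, …, 12, 13, 14 the conclusion holds.
k = 15: k² + 3k + 19 = 289 = 17 × 17, composite.
Hence k = 15 is a counterexample.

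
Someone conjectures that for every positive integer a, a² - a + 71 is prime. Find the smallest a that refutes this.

For a = 1, 2 the conclusion holds.
a = 3: a² - a + 71 = 77 = 7 × 11, composite.

a = 3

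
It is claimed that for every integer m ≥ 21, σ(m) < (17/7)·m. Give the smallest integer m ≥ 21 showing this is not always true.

m = 24

For m = 21, 22, 23 the conclusion holds.
m = 24: σ(24) = 60; 60 ≥ 408/7.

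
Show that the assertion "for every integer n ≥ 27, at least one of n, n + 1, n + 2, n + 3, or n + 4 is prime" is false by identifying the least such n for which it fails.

n = 27: 29 is prime.
n = 28: 29 is prime.
n = 29: 29 is prime.
n = 30: 31 is prime.
n = 31: 31 is prime.
n = 32: 32 = 2 × 16; 33 = 3 × 11; 34 = 2 × 17; 35 = 5 × 7; 36 = 2 × 18 — all composite.
Thus n = 32 disproves the claim, and no smaller n works.

n = 32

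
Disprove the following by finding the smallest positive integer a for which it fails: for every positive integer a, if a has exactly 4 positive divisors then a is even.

a = 6: divisors of 6: 1, 2, 3, 6; 6 is even.
a = 8: divisors of 8: 1, 2, 4, 8; 8 is even.
a = 10: divisors of 10: 1, 2, 5, 10; 10 is even.
a = 14: divisors of 14: 1, 2, 7, 14; 14 is even.
a = 15: divisors of 15: 1, 3, 5, 15; 15 is odd.

a = 15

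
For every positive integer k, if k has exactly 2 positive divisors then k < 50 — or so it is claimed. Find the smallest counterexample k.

k = 53

A counterexample is any positive integer k such that k has exactly 2 positive divisors but the claim fails; we check each in order.
The first 15 eligible values, up to k = 47, all satisfy the conclusion.
k = 53: τ(53) = 2; 53 ≥ 50.
So k = 53 is the smallest counterexample.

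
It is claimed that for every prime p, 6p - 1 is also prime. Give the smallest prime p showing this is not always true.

p = 2: 6p - 1 = 11, prime.
p = 3: 6p - 1 = 17, prime.
p = 5: 6p - 1 = 29, prime.
p = 7: 6p - 1 = 41, prime.
p = 11: 6p - 1 = 65 = 5 × 13, not prime.

p = 11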